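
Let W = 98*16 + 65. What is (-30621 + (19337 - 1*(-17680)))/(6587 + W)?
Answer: 533/685 ≈ 0.77810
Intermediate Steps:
W = 1633 (W = 1568 + 65 = 1633)
(-30621 + (19337 - 1*(-17680)))/(6587 + W) = (-30621 + (19337 - 1*(-17680)))/(6587 + 1633) = (-30621 + (19337 + 17680))/8220 = (-30621 + 37017)*(1/8220) = 6396*(1/8220) = 533/685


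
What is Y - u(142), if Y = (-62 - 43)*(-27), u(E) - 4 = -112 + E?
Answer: 2801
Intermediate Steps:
u(E) = -108 + E (u(E) = 4 + (-112 + E) = -108 + E)
Y = 2835 (Y = -105*(-27) = 2835)
Y - u(142) = 2835 - (-108 + 142) = 2835 - 1*34 = 2835 - 34 = 2801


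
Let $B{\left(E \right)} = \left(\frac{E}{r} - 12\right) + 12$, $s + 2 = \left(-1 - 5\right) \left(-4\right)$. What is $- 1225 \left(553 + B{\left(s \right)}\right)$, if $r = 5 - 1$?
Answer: $- \frac{1368325}{2} \approx -6.8416 \cdot 10^{5}$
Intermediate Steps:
$r = 4$ ($r = 5 - 1 = 4$)
$s = 22$ ($s = -2 + \left(-1 - 5\right) \left(-4\right) = -2 - -24 = -2 + 24 = 22$)
$B{\left(E \right)} = \frac{E}{4}$ ($B{\left(E \right)} = \left(\frac{E}{4} - 12\right) + 12 = \left(-12 + \frac{E}{4}\right) + 12 = \frac{E}{4}$)
$- 1225 \left(553 + B{\left(s \right)}\right) = - 1225 \left(553 + \frac{1}{4} \cdot 22\right) = - 1225 \left(553 + \frac{11}{2}\right) = \left(-1225\right) \frac{1117}{2} = - \frac{1368325}{2}$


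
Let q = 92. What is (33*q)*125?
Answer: 379500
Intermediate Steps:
(33*q)*125 = (33*92)*125 = 3036*125 = 379500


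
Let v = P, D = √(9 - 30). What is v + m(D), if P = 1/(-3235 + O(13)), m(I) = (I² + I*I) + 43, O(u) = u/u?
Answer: 3233/3234 ≈ 0.99969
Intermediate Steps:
D = I*√21 (D = √(-21) = I*√21 ≈ 4.5826*I)
O(u) = 1
m(I) = 43 + 2*I² (m(I) = (I² + I²) + 43 = 2*I² + 43 = 43 + 2*I²)
P = -1/3234 (P = 1/(-3235 + 1) = 1/(-3234) = -1/3234 ≈ -0.00030921)
v = -1/3234 ≈ -0.00030921
v + m(D) = -1/3234 + (43 + 2*(I*√21)²) = -1/3234 + (43 + 2*(-21)) = -1/3234 + (43 - 42) = -1/3234 + 1 = 3233/3234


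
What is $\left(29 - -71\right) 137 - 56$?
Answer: $13644$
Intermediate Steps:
$\left(29 - -71\right) 137 - 56 = \left(29 + 71\right) 137 - 56 = 100 \cdot 137 - 56 = 13700 - 56 = 13644$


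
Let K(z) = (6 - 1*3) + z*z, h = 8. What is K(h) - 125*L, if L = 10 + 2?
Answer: -1433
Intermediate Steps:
L = 12
K(z) = 3 + z**2 (K(z) = (6 - 3) + z**2 = 3 + z**2)
K(h) - 125*L = (3 + 8**2) - 125*12 = (3 + 64) - 1500 = 67 - 1500 = -1433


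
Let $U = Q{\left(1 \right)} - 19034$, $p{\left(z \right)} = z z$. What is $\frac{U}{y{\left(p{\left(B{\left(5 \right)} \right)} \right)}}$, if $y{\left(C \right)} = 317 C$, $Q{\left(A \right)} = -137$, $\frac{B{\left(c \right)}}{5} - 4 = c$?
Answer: $- \frac{19171}{641925} \approx -0.029865$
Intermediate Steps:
$B{\left(c \right)} = 20 + 5 c$
$p{\left(z \right)} = z^{2}$
$U = -19171$ ($U = -137 - 19034 = -19171$)
$\frac{U}{y{\left(p{\left(B{\left(5 \right)} \right)} \right)}} = - \frac{19171}{317 \left(20 + 5 \cdot 5\right)^{2}} = - \frac{19171}{317 \left(20 + 25\right)^{2}} = - \frac{19171}{317 \cdot 45^{2}} = - \frac{19171}{317 \cdot 2025} = - \frac{19171}{641925}$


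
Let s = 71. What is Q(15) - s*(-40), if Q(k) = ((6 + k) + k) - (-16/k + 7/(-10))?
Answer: 86333/30 ≈ 2877.8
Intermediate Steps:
Q(k) = 67/10 + 2*k + 16/k (Q(k) = (6 + 2*k) - (-16/k + 7*(-⅒)) = (6 + 2*k) - (-16/k - 7/10) = (6 + 2*k) - (-7/10 - 16/k) = (6 + 2*k) + (7/10 + 16/k) = 67/10 + 2*k + 16/k)
Q(15) - s*(-40) = (67/10 + 2*15 + 16/15) - 71*(-40) = (67/10 + 30 + 16*(1/15)) - 1*(-2840) = (67/10 + 30 + 16/15) + 2840 = 1133/30 + 2840 = 86333/30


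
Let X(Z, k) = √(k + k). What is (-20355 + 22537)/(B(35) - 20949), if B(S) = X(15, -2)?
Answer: -45710718/438860605 - 4364*I/438860605 ≈ -0.10416 - 9.9439e-6*I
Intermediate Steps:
X(Z, k) = √2*√k (X(Z, k) = √(2*k) = √2*√k)
B(S) = 2*I (B(S) = √2*√(-2) = √2*(I*√2) = 2*I)
(-20355 + 22537)/(B(35) - 20949) = (-20355 + 22537)/(2*I - 20949) = 2182/(-20949 + 2*I) = 2182*((-20949 - 2*I)/438860605) = 2182*(-20949 - 2*I)/438860605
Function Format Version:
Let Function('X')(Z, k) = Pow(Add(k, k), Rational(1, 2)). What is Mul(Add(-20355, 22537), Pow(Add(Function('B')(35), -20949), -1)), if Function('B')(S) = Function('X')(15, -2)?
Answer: Add(Rational(-45710718, 438860605), Mul(Rational(-4364, 438860605), I)) ≈ Add(-0.10416, Mul(-9.9439e-6, I))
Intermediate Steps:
Function('X')(Z, k) = Mul(Pow(2, Rational(1, 2)), Pow(k, Rational(1, 2))) (Function('X')(Z, k) = Pow(Mul(2, k), Rational(1, 2)) = Mul(Pow(2, Rational(1, 2)), Pow(k, Rational(1, 2))))
Function('B')(S) = Mul(2, I) (Function('B')(S) = Mul(Pow(2, Rational(1, 2)), Pow(-2, Rational(1, 2))) = Mul(Pow(2, Rational(1, 2)), Mul(I, Pow(2, Rational(1, 2)))) = Mul(2, I))
Mul(Add(-20355, 22537), Pow(Add(Function('B')(35), -20949), -1)) = Mul(Add(-20355, 22537), Pow(Add(Mul(2, I), -20949), -1)) = Mul(2182, Pow(Add(-20949, Mul(2, I)), -1)) = Mul(2182, Mul(Rational(1, 438860605), Add(-20949, Mul(-2, I)))) = Mul(Rational(2182, 438860605), Add(-20949, Mul(-2, I)))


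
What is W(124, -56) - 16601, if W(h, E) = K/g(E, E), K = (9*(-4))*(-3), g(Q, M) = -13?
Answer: -215921/13 ≈ -16609.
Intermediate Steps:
K = 108 (K = -36*(-3) = 108)
W(h, E) = -108/13 (W(h, E) = 108/(-13) = 108*(-1/13) = -108/13)
W(124, -56) - 16601 = -108/13 - 16601 = -215921/13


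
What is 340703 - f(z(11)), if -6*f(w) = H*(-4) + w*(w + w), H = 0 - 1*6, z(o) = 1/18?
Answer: 331167205/972 ≈ 3.4071e+5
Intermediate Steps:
z(o) = 1/18
H = -6 (H = 0 - 6 = -6)
f(w) = -4 - w²/3 (f(w) = -(-6*(-4) + w*(w + w))/6 = -(24 + w*(2*w))/6 = -(24 + 2*w²)/6 = -4 - w²/3)
340703 - f(z(11)) = 340703 - (-4 - (1/18)²/3) = 340703 - (-4 - ⅓*1/324) = 340703 - (-4 - 1/972) = 340703 - 1*(-3889/972) = 340703 + 3889/972 = 331167205/972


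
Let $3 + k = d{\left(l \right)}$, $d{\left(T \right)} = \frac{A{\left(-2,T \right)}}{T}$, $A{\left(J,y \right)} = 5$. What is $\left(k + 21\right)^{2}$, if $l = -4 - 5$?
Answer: $\frac{24649}{81} \approx 304.31$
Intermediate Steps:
$l = -9$ ($l = -4 - 5 = -9$)
$d{\left(T \right)} = \frac{5}{T}$
$k = - \frac{32}{9}$ ($k = -3 + \frac{5}{-9} = -3 + 5 \left(- \frac{1}{9}\right) = -3 - \frac{5}{9} = - \frac{32}{9} \approx -3.5556$)
$\left(k + 21\right)^{2} = \left(- \frac{32}{9} + 21\right)^{2} = \left(\frac{157}{9}\right)^{2} = \frac{24649}{81}$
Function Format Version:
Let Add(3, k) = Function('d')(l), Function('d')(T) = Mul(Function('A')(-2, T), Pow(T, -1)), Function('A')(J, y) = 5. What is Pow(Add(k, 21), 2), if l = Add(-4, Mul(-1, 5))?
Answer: Rational(24649, 81) ≈ 304.31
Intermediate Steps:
l = -9 (l = Add(-4, -5) = -9)
Function('d')(T) = Mul(5, Pow(T, -1))
k = Rational(-32, 9) (k = Add(-3, Mul(5, Pow(-9, -1))) = Add(-3, Mul(5, Rational(-1, 9))) = Add(-3, Rational(-5, 9)) = Rational(-32, 9) ≈ -3.5556)
Pow(Add(k, 21), 2) = Pow(Add(Rational(-32, 9), 21), 2) = Pow(Rational(157, 9), 2) = Rational(24649, 81)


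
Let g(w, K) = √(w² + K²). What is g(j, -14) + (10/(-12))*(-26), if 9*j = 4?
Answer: 65/3 + 2*√3973/9 ≈ 35.674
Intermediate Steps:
j = 4/9 (j = (⅑)*4 = 4/9 ≈ 0.44444)
g(w, K) = √(K² + w²)
g(j, -14) + (10/(-12))*(-26) = √((-14)² + (4/9)²) + (10/(-12))*(-26) = √(196 + 16/81) + (10*(-1/12))*(-26) = √(15892/81) - ⅚*(-26) = 2*√3973/9 + 65/3 = 65/3 + 2*√3973/9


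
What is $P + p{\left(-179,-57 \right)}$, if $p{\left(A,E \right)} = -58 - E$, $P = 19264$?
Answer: $19263$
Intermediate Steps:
$P + p{\left(-179,-57 \right)} = 19264 - 1 = 19263$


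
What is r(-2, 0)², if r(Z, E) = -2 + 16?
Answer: 196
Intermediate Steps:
r(Z, E) = 14
r(-2, 0)² = 14² = 196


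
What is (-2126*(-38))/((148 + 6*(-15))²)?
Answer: 20197/841 ≈ 24.015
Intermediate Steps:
(-2126*(-38))/((148 + 6*(-15))²) = 80788/((148 - 90)²) = 80788/(58²) = 80788/3364 = 80788*(1/3364) = 20197/841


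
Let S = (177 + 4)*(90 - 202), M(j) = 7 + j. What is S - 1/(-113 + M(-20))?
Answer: -2554271/126 ≈ -20272.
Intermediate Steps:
S = -20272 (S = 181*(-112) = -20272)
S - 1/(-113 + M(-20)) = -20272 - 1/(-113 + (7 - 20)) = -20272 - 1/(-113 - 13) = -20272 - 1/(-126) = -20272 - 1*(-1/126) = -20272 + 1/126 = -2554271/126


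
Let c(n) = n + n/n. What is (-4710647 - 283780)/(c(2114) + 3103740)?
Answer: -1664809/1035285 ≈ -1.6081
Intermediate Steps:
c(n) = 1 + n (c(n) = n + 1 = 1 + n)
(-4710647 - 283780)/(c(2114) + 3103740) = (-4710647 - 283780)/((1 + 2114) + 3103740) = -4994427/(2115 + 3103740) = -4994427/3105855 = -4994427*1/3105855 = -1664809/1035285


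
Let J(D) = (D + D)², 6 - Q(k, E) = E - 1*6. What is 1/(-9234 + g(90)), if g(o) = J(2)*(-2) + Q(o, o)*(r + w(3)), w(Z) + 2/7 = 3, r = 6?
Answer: -7/69620 ≈ -0.00010055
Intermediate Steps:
Q(k, E) = 12 - E (Q(k, E) = 6 - (E - 1*6) = 6 - (E - 6) = 6 - (-6 + E) = 6 + (6 - E) = 12 - E)
w(Z) = 19/7 (w(Z) = -2/7 + 3 = 19/7)
J(D) = 4*D² (J(D) = (2*D)² = 4*D²)
g(o) = 508/7 - 61*o/7 (g(o) = (4*2²)*(-2) + (12 - o)*(6 + 19/7) = (4*4)*(-2) + (12 - o)*(61/7) = 16*(-2) + (732/7 - 61*o/7) = -32 + (732/7 - 61*o/7) = 508/7 - 61*o/7)
1/(-9234 + g(90)) = 1/(-9234 + (508/7 - 61/7*90)) = 1/(-9234 + (508/7 - 5490/7)) = 1/(-9234 - 4982/7) = 1/(-69620/7) = -7/69620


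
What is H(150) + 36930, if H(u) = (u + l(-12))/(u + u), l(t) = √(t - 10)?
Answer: 73861/2 + I*√22/300 ≈ 36931.0 + 0.015635*I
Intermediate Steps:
l(t) = √(-10 + t)
H(u) = (u + I*√22)/(2*u) (H(u) = (u + √(-10 - 12))/(u + u) = (u + √(-22))/((2*u)) = (u + I*√22)*(1/(2*u)) = (u + I*√22)/(2*u))
H(150) + 36930 = (½)*(150 + I*√22)/150 + 36930 = (½)*(1/150)*(150 + I*√22) + 36930 = (½ + I*√22/300) + 36930 = 73861/2 + I*√22/300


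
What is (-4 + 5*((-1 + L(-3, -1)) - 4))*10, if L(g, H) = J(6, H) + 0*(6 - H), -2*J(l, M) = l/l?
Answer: -315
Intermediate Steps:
J(l, M) = -½ (J(l, M) = -l/(2*l) = -½*1 = -½)
L(g, H) = -½ (L(g, H) = -½ + 0*(6 - H) = -½ + 0 = -½)
(-4 + 5*((-1 + L(-3, -1)) - 4))*10 = (-4 + 5*((-1 - ½) - 4))*10 = (-4 + 5*(-3/2 - 4))*10 = (-4 + 5*(-11/2))*10 = (-4 - 55/2)*10 = -63/2*10 = -315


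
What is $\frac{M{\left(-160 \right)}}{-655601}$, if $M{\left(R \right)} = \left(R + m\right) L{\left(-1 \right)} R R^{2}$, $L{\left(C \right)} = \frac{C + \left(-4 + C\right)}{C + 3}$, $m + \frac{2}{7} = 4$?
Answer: $\frac{13443072000}{4589207} \approx 2929.3$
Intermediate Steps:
$m = \frac{26}{7}$ ($m = - \frac{2}{7} + 4 = \frac{26}{7} \approx 3.7143$)
$L{\left(C \right)} = \frac{-4 + 2 C}{3 + C}$
$M{\left(R \right)} = R^{3} \left(- \frac{78}{7} - 3 R\right)$ ($M{\left(R \right)} = \left(R + \frac{26}{7}\right) \frac{2 \left(-2 - 1\right)}{3 - 1} R R^{2} = \left(\frac{26}{7} + R\right) 2 \cdot \frac{1}{2} \left(-3\right) R^{3} = \left(\frac{26}{7} + R\right) \left(-3\right) R^{3} = \left(- \frac{78}{7} - 3 R\right) R^{3} = R^{3} \left(- \frac{78}{7} - 3 R\right)$)
$\frac{M{\left(-160 \right)}}{-655601} = \frac{\left(-160\right)^{3} \left(- \frac{78}{7} - -480\right)}{-655601} = - 4096000 \left(- \frac{78}{7} + 480\right) \left(- \frac{1}{655601}\right) = \left(-4096000\right) \frac{3282}{7} \left(- \frac{1}{655601}\right) = \left(- \frac{13443072000}{7}\right) \left(- \frac{1}{655601}\right) = \frac{13443072000}{4589207}$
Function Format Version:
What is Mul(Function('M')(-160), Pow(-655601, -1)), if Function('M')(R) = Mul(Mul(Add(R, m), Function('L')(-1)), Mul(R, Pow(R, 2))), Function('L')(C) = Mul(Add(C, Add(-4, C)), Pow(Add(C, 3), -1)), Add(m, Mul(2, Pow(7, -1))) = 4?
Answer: Rational(13443072000, 4589207) ≈ 2929.3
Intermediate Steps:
m = Rational(26, 7) (m = Add(Rational(-2, 7), 4) = Rational(26, 7) ≈ 3.7143)
Function('L')(C) = Mul(Pow(Add(3, C), -1), Add(-4, Mul(2, C))) (Function('L')(C) = Mul(Add(-4, Mul(2, C)), Pow(Add(3, C), -1)) = Mul(Pow(Add(3, C), -1), Add(-4, Mul(2, C))))
Function('M')(R) = Mul(Pow(R, 3), Add(Rational(-78, 7), Mul(-3, R))) (Function('M')(R) = Mul(Mul(Add(R, Rational(26, 7)), Mul(2, Pow(Add(3, -1), -1), Add(-2, -1))), Mul(R, Pow(R, 2))) = Mul(Mul(Add(Rational(26, 7), R), Mul(2, Pow(2, -1), -3)), Pow(R, 3)) = Mul(Mul(Add(Rational(26, 7), R), Mul(2, Rational(1, 2), -3)), Pow(R, 3)) = Mul(Mul(Add(Rational(26, 7), R), -3), Pow(R, 3)) = Mul(Add(Rational(-78, 7), Mul(-3, R)), Pow(R, 3)) = Mul(Pow(R, 3), Add(Rational(-78, 7), Mul(-3, R))))
Mul(Function('M')(-160), Pow(-655601, -1)) = Mul(Mul(Pow(-160, 3), Add(Rational(-78, 7), Mul(-3, -160))), Pow(-655601, -1)) = Mul(Mul(-4096000, Add(Rational(-78, 7), 480)), Rational(-1, 655601)) = Mul(Mul(-4096000, Rational(3282, 7)), Rational(-1, 655601)) = Mul(Rational(-13443072000, 7), Rational(-1, 655601)) = Rational(13443072000, 4589207)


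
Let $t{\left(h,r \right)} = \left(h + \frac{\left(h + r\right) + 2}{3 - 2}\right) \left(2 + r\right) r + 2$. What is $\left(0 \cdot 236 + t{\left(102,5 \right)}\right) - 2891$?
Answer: $4496$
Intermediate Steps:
$t{\left(h,r \right)} = 2 + r \left(2 + r\right) \left(2 + r + 2 h\right)$ ($t{\left(h,r \right)} = \left(h + \frac{2 + h + r}{1}\right) \left(2 + r\right) r + 2 = \left(h + \left(2 + h + r\right) 1\right) \left(2 + r\right) r + 2 = \left(h + \left(2 + h + r\right)\right) \left(2 + r\right) r + 2 = \left(2 + r + 2 h\right) \left(2 + r\right) r + 2 = \left(2 + r\right) \left(2 + r + 2 h\right) r + 2 = r \left(2 + r\right) \left(2 + r + 2 h\right) + 2 = 2 + r \left(2 + r\right) \left(2 + r + 2 h\right)$)
$\left(0 \cdot 236 + t{\left(102,5 \right)}\right) - 2891 = \left(0 \cdot 236 + \left(2 + 5^{3} + 4 \cdot 5 + 4 \cdot 5^{2} + 2 \cdot 102 \cdot 5^{2} + 4 \cdot 102 \cdot 5\right)\right) - 2891 = \left(0 + \left(2 + 125 + 20 + 4 \cdot 25 + 2 \cdot 102 \cdot 25 + 2040\right)\right) - 2891 = \left(0 + \left(2 + 125 + 20 + 100 + 5100 + 2040\right)\right) - 2891 = \left(0 + 7387\right) - 2891 = 7387 - 2891 = 4496$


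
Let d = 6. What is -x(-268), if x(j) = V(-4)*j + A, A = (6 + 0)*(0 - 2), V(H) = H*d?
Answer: -6420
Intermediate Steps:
V(H) = 6*H (V(H) = H*6 = 6*H)
A = -12 (A = 6*(-2) = -12)
x(j) = -12 - 24*j (x(j) = (6*(-4))*j - 12 = -24*j - 12 = -12 - 24*j)
-x(-268) = -(-12 - 24*(-268)) = -(-12 + 6432) = -1*6420 = -6420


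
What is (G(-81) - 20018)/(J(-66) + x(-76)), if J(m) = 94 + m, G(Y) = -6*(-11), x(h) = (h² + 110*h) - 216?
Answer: 4988/693 ≈ 7.1977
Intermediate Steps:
x(h) = -216 + h² + 110*h
G(Y) = 66
(G(-81) - 20018)/(J(-66) + x(-76)) = (66 - 20018)/((94 - 66) + (-216 + (-76)² + 110*(-76))) = -19952/(28 + (-216 + 5776 - 8360)) = -19952/(28 - 2800) = -19952/(-2772) = -19952*(-1/2772) = 4988/693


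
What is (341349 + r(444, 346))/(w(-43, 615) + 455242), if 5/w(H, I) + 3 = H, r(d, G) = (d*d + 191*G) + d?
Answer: 27830690/20941127 ≈ 1.3290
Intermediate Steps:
r(d, G) = d + d² + 191*G (r(d, G) = (d² + 191*G) + d = d + d² + 191*G)
w(H, I) = 5/(-3 + H)
(341349 + r(444, 346))/(w(-43, 615) + 455242) = (341349 + (444 + 444² + 191*346))/(5/(-3 - 43) + 455242) = (341349 + (444 + 197136 + 66086))/(5/(-46) + 455242) = (341349 + 263666)/(5*(-1/46) + 455242) = 605015/(-5/46 + 455242) = 605015/(20941127/46) = 605015*(46/20941127) = 27830690/20941127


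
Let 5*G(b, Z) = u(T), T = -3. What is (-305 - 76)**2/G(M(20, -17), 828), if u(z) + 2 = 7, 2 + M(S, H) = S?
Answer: 145161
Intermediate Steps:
M(S, H) = -2 + S
u(z) = 5 (u(z) = -2 + 7 = 5)
G(b, Z) = 1 (G(b, Z) = (1/5)*5 = 1)
(-305 - 76)**2/G(M(20, -17), 828) = (-305 - 76)**2/1 = (-381)**2*1 = 145161*1 = 145161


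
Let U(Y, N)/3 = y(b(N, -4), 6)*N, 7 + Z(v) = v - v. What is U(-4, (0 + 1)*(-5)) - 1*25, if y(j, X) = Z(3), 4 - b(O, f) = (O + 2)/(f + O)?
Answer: 80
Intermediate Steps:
b(O, f) = 4 - (2 + O)/(O + f) (b(O, f) = 4 - (O + 2)/(f + O) = 4 - (2 + O)/(O + f))
Z(v) = -7 (Z(v) = -7 + (v - v) = -7 + 0 = -7)
y(j, X) = -7
U(Y, N) = -21*N (U(Y, N) = 3*(-7*N) = -21*N)
U(-4, (0 + 1)*(-5)) - 1*25 = -21*(0 + 1)*(-5) - 1*25 = -21*(-5) - 25 = 105 - 25 = 80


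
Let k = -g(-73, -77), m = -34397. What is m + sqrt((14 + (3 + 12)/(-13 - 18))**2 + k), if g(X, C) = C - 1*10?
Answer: -34397 + 4*sqrt(16198)/31 ≈ -34381.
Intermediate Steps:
g(X, C) = -10 + C (g(X, C) = C - 10 = -10 + C)
k = 87 (k = -(-10 - 77) = -1*(-87) = 87)
m + sqrt((14 + (3 + 12)/(-13 - 18))**2 + k) = -34397 + sqrt((14 + (3 + 12)/(-13 - 18))**2 + 87) = -34397 + sqrt((14 + 15/(-31))**2 + 87) = -34397 + sqrt((14 + 15*(-1/31))**2 + 87) = -34397 + sqrt((14 - 15/31)**2 + 87) = -34397 + sqrt((419/31)**2 + 87) = -34397 + sqrt(175561/961 + 87) = -34397 + sqrt(259168/961) = -34397 + 4*sqrt(16198)/31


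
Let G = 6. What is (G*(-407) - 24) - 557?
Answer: -3023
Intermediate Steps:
(G*(-407) - 24) - 557 = (6*(-407) - 24) - 557 = (-2442 - 24) - 557 = -2466 - 557 = -3023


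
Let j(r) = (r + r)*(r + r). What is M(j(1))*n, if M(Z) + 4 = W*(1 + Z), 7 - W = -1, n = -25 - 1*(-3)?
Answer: -792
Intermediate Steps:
n = -22 (n = -25 + 3 = -22)
j(r) = 4*r² (j(r) = (2*r)*(2*r) = 4*r²)
W = 8 (W = 7 - 1*(-1) = 7 + 1 = 8)
M(Z) = 4 + 8*Z (M(Z) = -4 + 8*(1 + Z) = -4 + (8 + 8*Z) = 4 + 8*Z)
M(j(1))*n = (4 + 8*(4*1²))*(-22) = (4 + 8*(4*1))*(-22) = (4 + 8*4)*(-22) = (4 + 32)*(-22) = 36*(-22) = -792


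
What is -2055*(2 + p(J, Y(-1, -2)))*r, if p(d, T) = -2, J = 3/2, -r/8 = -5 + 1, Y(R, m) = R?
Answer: 0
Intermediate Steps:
r = 32 (r = -8*(-5 + 1) = -8*(-4) = 32)
J = 3/2 (J = 3*(½) = 3/2 ≈ 1.5000)
-2055*(2 + p(J, Y(-1, -2)))*r = -2055*(2 - 2)*32 = -0*32 = -2055*0 = 0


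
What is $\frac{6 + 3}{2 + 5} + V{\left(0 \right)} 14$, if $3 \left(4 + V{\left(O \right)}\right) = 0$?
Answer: $- \frac{383}{7} \approx -54.714$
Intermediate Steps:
$V{\left(O \right)} = -4$ ($V{\left(O \right)} = -4 + \frac{1}{3} \cdot 0 = -4 + 0 = -4$)
$\frac{6 + 3}{2 + 5} + V{\left(0 \right)} 14 = \frac{6 + 3}{2 + 5} - 56 = \frac{9}{7} - 56 = - \frac{383}{7}$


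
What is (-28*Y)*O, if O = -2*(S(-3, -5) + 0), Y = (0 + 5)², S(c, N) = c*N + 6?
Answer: 29400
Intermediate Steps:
S(c, N) = 6 + N*c (S(c, N) = N*c + 6 = 6 + N*c)
Y = 25 (Y = 5² = 25)
O = -42 (O = -2*((6 - 5*(-3)) + 0) = -2*((6 + 15) + 0) = -2*(21 + 0) = -2*21 = -42)
(-28*Y)*O = -28*25*(-42) = -700*(-42) = 29400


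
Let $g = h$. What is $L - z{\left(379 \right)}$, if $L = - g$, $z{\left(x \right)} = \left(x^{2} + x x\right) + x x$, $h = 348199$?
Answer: $-779122$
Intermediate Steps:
$g = 348199$
$z{\left(x \right)} = 3 x^{2}$ ($z{\left(x \right)} = \left(x^{2} + x^{2}\right) + x^{2} = 2 x^{2} + x^{2} = 3 x^{2}$)
$L = -348199$ ($L = \left(-1\right) 348199 = -348199$)
$L - z{\left(379 \right)} = -348199 - 3 \cdot 379^{2} = -348199 - 3 \cdot 143641 = -348199 - 430923 = -779122$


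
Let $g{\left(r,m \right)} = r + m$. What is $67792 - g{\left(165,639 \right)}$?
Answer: $66988$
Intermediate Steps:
$g{\left(r,m \right)} = m + r$
$67792 - g{\left(165,639 \right)} = 67792 - \left(639 + 165\right) = 67792 - 804 = 66988$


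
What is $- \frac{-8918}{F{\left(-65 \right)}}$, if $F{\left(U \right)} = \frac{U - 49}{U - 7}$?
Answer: $\frac{107016}{19} \approx 5632.4$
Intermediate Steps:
$F{\left(U \right)} = \frac{-49 + U}{-7 + U}$
$- \frac{-8918}{F{\left(-65 \right)}} = - \frac{-8918}{\frac{1}{-7 - 65} \left(-49 - 65\right)} = - \frac{-8918}{\frac{1}{-72} \left(-114\right)} = - \frac{-8918}{\left(- \frac{1}{72}\right) \left(-114\right)} = - \frac{-8918}{\frac{19}{12}} = - \frac{\left(-8918\right) 12}{19} = \left(-1\right) \left(- \frac{107016}{19}\right) = \frac{107016}{19}$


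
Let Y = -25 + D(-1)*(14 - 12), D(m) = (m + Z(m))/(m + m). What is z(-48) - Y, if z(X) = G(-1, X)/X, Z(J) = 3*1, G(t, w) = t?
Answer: 1297/48 ≈ 27.021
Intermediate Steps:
Z(J) = 3
z(X) = -1/X
D(m) = (3 + m)/(2*m) (D(m) = (m + 3)/(m + m) = (3 + m)/((2*m)) = (3 + m)*(1/(2*m)) = (3 + m)/(2*m))
Y = -27 (Y = -25 + ((½)*(3 - 1)/(-1))*(14 - 12) = -25 + ((½)*(-1)*2)*2 = -25 - 1*2 = -25 - 2 = -27)
z(-48) - Y = -1/(-48) - 1*(-27) = -1*(-1/48) + 27 = 1/48 + 27 = 1297/48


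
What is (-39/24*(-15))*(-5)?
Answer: -975/8 ≈ -121.88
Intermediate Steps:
(-39/24*(-15))*(-5) = (-39*1/24*(-15))*(-5) = -13/8*(-15)*(-5) = (195/8)*(-5) = -975/8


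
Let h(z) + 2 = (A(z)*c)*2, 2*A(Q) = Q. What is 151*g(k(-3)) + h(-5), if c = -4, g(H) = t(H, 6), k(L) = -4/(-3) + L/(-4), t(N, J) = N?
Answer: 3991/12 ≈ 332.58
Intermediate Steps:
k(L) = 4/3 - L/4 (k(L) = -4*(-⅓) + L*(-¼) = 4/3 - L/4)
g(H) = H
A(Q) = Q/2
h(z) = -2 - 4*z (h(z) = -2 + ((z/2)*(-4))*2 = -2 - 2*z*2 = -2 - 4*z)
151*g(k(-3)) + h(-5) = 151*(4/3 - ¼*(-3)) + (-2 - 4*(-5)) = 151*(4/3 + ¾) + (-2 + 20) = 151*(25/12) + 18 = 3775/12 + 18 = 3991/12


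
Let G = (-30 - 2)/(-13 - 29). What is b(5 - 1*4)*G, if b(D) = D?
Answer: 16/21 ≈ 0.76190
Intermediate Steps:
G = 16/21 (G = -32/(-42) = -32*(-1/42) = 16/21 ≈ 0.76190)
b(5 - 1*4)*G = (5 - 1*4)*(16/21) = (5 - 4)*(16/21) = 1*(16/21) = 16/21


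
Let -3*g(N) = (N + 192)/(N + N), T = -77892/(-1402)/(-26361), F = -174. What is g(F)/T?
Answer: -212403/25964 ≈ -8.1807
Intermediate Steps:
T = -12982/6159687 (T = -77892*(-1/1402)*(-1/26361) = (38946/701)*(-1/26361) = -12982/6159687 ≈ -0.0021076)
g(N) = -(192 + N)/(6*N) (g(N) = -(N + 192)/(3*(N + N)) = -(192 + N)/(3*(2*N)) = -(192 + N)*1/(2*N)/3 = -(192 + N)/(6*N))
g(F)/T = ((⅙)*(-192 - 1*(-174))/(-174))/(-12982/6159687) = ((⅙)*(-1/174)*(-192 + 174))*(-6159687/12982) = ((⅙)*(-1/174)*(-18))*(-6159687/12982) = (1/58)*(-6159687/12982) = -212403/25964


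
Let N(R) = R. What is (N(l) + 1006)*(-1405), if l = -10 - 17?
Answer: -1375495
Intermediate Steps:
l = -27
(N(l) + 1006)*(-1405) = (-27 + 1006)*(-1405) = 979*(-1405) = -1375495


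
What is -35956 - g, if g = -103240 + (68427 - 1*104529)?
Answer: 103386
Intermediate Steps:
g = -139342 (g = -103240 + (68427 - 104529) = -103240 - 36102 = -139342)
-35956 - g = -35956 - 1*(-139342) = -35956 + 139342 = 103386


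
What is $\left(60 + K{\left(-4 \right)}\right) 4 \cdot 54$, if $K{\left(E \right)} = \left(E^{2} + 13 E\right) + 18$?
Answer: $9072$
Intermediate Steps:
$K{\left(E \right)} = 18 + E^{2} + 13 E$
$\left(60 + K{\left(-4 \right)}\right) 4 \cdot 54 = \left(60 + \left(18 + \left(-4\right)^{2} + 13 \left(-4\right)\right)\right) 4 \cdot 54 = \left(60 + \left(18 + 16 - 52\right)\right) 216 = \left(60 - 18\right) 216 = 42 \cdot 216 = 9072$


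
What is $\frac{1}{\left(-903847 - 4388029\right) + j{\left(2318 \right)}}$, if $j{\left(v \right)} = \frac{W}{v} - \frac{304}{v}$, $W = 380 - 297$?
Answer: $- \frac{2318}{12266568789} \approx -1.8897 \cdot 10^{-7}$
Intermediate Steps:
$W = 83$
$j{\left(v \right)} = - \frac{221}{v}$ ($j{\left(v \right)} = \frac{83}{v} - \frac{304}{v} = - \frac{221}{v}$)
$\frac{1}{\left(-903847 - 4388029\right) + j{\left(2318 \right)}} = \frac{1}{\left(-903847 - 4388029\right) - \frac{221}{2318}} = \frac{1}{-5291876 - \frac{221}{2318}} = \frac{1}{- \frac{12266568789}{2318}} = - \frac{2318}{12266568789}$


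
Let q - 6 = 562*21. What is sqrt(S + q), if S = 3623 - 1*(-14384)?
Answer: sqrt(29815) ≈ 172.67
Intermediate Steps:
S = 18007 (S = 3623 + 14384 = 18007)
q = 11808 (q = 6 + 562*21 = 6 + 11802 = 11808)
sqrt(S + q) = sqrt(18007 + 11808) = sqrt(29815)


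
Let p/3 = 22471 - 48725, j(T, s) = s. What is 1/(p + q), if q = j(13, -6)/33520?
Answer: -16760/1320051123 ≈ -1.2696e-5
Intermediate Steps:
q = -3/16760 (q = -6/33520 = -6*1/33520 = -3/16760 ≈ -0.00017900)
p = -78762 (p = 3*(22471 - 48725) = 3*(-26254) = -78762)
1/(p + q) = 1/(-78762 - 3/16760) = 1/(-1320051123/16760) = -16760/1320051123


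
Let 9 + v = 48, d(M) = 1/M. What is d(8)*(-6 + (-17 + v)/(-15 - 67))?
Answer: -257/328 ≈ -0.78354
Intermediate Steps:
v = 39 (v = -9 + 48 = 39)
d(8)*(-6 + (-17 + v)/(-15 - 67)) = (-6 + (-17 + 39)/(-15 - 67))/8 = (-6 + 22/(-82))/8 = (-6 + 22*(-1/82))/8 = (-6 - 11/41)/8 = (⅛)*(-257/41) = -257/328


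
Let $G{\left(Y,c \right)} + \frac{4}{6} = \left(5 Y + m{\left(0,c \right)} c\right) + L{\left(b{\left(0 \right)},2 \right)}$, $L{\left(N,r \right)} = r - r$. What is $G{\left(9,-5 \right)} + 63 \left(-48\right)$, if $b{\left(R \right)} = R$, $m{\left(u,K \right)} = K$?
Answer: $- \frac{8864}{3} \approx -2954.7$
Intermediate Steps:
$L{\left(N,r \right)} = 0$
$G{\left(Y,c \right)} = - \frac{2}{3} + c^{2} + 5 Y$ ($G{\left(Y,c \right)} = - \frac{2}{3} + \left(\left(5 Y + c c\right) + 0\right) = - \frac{2}{3} + \left(\left(5 Y + c^{2}\right) + 0\right) = - \frac{2}{3} + \left(\left(c^{2} + 5 Y\right) + 0\right) = - \frac{2}{3} + \left(c^{2} + 5 Y\right) = - \frac{2}{3} + c^{2} + 5 Y$)
$G{\left(9,-5 \right)} + 63 \left(-48\right) = \left(- \frac{2}{3} + \left(-5\right)^{2} + 5 \cdot 9\right) + 63 \left(-48\right) = \left(- \frac{2}{3} + 25 + 45\right) - 3024 = \frac{208}{3} - 3024 = - \frac{8864}{3}$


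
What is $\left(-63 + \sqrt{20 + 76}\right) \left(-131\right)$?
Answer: $8253 - 524 \sqrt{6} \approx 6969.5$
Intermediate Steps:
$\left(-63 + \sqrt{20 + 76}\right) \left(-131\right) = \left(-63 + \sqrt{96}\right) \left(-131\right) = \left(-63 + 4 \sqrt{6}\right) \left(-131\right) = 8253 - 524 \sqrt{6}$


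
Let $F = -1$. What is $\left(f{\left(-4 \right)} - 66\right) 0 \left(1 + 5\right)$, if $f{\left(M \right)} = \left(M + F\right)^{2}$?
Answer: $0$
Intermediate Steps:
$f{\left(M \right)} = \left(-1 + M\right)^{2}$ ($f{\left(M \right)} = \left(M - 1\right)^{2} = \left(-1 + M\right)^{2}$)
$\left(f{\left(-4 \right)} - 66\right) 0 \left(1 + 5\right) = \left(\left(-1 - 4\right)^{2} - 66\right) 0 \left(1 + 5\right) = \left(\left(-5\right)^{2} - 66\right) 0 \cdot 6 = \left(25 - 66\right) 0 = \left(-41\right) 0 = 0$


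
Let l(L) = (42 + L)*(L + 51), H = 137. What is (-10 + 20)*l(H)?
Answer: 336520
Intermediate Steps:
l(L) = (42 + L)*(51 + L)
(-10 + 20)*l(H) = (-10 + 20)*(2142 + 137² + 93*137) = 10*(2142 + 18769 + 12741) = 10*33652 = 336520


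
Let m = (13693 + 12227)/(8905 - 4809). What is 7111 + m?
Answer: 455509/64 ≈ 7117.3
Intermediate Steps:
m = 405/64 (m = 25920/4096 = 25920*(1/4096) = 405/64 ≈ 6.3281)
7111 + m = 7111 + 405/64 = 455509/64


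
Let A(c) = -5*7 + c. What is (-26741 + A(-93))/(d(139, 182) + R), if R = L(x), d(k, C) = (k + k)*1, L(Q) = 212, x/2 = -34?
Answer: -26869/490 ≈ -54.835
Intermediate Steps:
x = -68 (x = 2*(-34) = -68)
A(c) = -35 + c
d(k, C) = 2*k (d(k, C) = (2*k)*1 = 2*k)
R = 212
(-26741 + A(-93))/(d(139, 182) + R) = (-26741 + (-35 - 93))/(2*139 + 212) = (-26741 - 128)/(278 + 212) = -26869/490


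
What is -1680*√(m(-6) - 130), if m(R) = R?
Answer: -3360*I*√34 ≈ -19592.0*I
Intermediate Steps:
-1680*√(m(-6) - 130) = -1680*√(-6 - 130) = -3360*I*√34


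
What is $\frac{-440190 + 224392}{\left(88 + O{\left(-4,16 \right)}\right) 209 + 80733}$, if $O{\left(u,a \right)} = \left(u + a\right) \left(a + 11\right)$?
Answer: $- \frac{215798}{166841} \approx -1.2934$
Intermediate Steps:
$O{\left(u,a \right)} = \left(11 + a\right) \left(a + u\right)$ ($O{\left(u,a \right)} = \left(a + u\right) \left(11 + a\right) = \left(11 + a\right) \left(a + u\right)$)
$\frac{-440190 + 224392}{\left(88 + O{\left(-4,16 \right)}\right) 209 + 80733} = \frac{-440190 + 224392}{\left(88 + \left(16^{2} + 11 \cdot 16 + 11 \left(-4\right) + 16 \left(-4\right)\right)\right) 209 + 80733} = - \frac{215798}{\left(88 + \left(256 + 176 - 44 - 64\right)\right) 209 + 80733} = - \frac{215798}{\left(88 + 324\right) 209 + 80733} = - \frac{215798}{412 \cdot 209 + 80733} = - \frac{215798}{86108 + 80733} = - \frac{215798}{166841}$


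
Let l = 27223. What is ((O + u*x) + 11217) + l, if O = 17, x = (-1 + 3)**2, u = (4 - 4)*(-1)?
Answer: 38457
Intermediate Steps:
u = 0 (u = 0*(-1) = 0)
x = 4 (x = 2**2 = 4)
((O + u*x) + 11217) + l = ((17 + 0*4) + 11217) + 27223 = ((17 + 0) + 11217) + 27223 = (17 + 11217) + 27223 = 11234 + 27223 = 38457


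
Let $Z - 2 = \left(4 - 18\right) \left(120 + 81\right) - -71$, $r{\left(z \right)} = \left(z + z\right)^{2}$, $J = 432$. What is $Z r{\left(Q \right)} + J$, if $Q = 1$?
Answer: $-10532$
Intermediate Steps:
$r{\left(z \right)} = 4 z^{2}$ ($r{\left(z \right)} = \left(2 z\right)^{2} = 4 z^{2}$)
$Z = -2741$ ($Z = 2 + \left(\left(4 - 18\right) \left(120 + 81\right) - -71\right) = 2 + \left(\left(-14\right) 201 + 71\right) = 2 + \left(-2814 + 71\right) = 2 - 2743 = -2741$)
$Z r{\left(Q \right)} + J = - 2741 \cdot 4 \cdot 1^{2} + 432 = - 2741 \cdot 4 \cdot 1 + 432 = \left(-2741\right) 4 + 432 = -10964 + 432 = -10532$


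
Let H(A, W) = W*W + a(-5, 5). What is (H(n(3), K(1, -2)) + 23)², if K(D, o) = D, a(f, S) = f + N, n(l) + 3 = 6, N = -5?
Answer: 196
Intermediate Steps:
n(l) = 3 (n(l) = -3 + 6 = 3)
a(f, S) = -5 + f (a(f, S) = f - 5 = -5 + f)
H(A, W) = -10 + W² (H(A, W) = W*W + (-5 - 5) = W² - 10 = -10 + W²)
(H(n(3), K(1, -2)) + 23)² = ((-10 + 1²) + 23)² = ((-10 + 1) + 23)² = (-9 + 23)² = 14² = 196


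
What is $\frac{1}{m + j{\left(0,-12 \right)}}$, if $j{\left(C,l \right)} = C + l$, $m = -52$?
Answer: $- \frac{1}{64} \approx -0.015625$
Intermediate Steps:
$\frac{1}{m + j{\left(0,-12 \right)}} = \frac{1}{-52 + \left(0 - 12\right)} = \frac{1}{-52 - 12} = \frac{1}{-64} = - \frac{1}{64}$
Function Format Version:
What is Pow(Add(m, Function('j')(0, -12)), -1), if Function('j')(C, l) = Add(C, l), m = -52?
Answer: Rational(-1, 64) ≈ -0.015625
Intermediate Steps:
Pow(Add(m, Function('j')(0, -12)), -1) = Pow(Add(-52, Add(0, -12)), -1) = Pow(Add(-52, -12), -1) = Pow(-64, -1) = Rational(-1, 64)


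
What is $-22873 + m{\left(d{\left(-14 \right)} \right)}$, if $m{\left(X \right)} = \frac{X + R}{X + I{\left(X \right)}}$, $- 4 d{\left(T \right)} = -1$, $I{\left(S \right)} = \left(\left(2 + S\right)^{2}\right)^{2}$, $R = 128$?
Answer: $- \frac{151500793}{6625} \approx -22868.0$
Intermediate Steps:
$I{\left(S \right)} = \left(2 + S\right)^{4}$
$d{\left(T \right)} = \frac{1}{4}$ ($d{\left(T \right)} = \left(- \frac{1}{4}\right) \left(-1\right) = \frac{1}{4}$)
$m{\left(X \right)} = \frac{128 + X}{X + \left(2 + X\right)^{4}}$ ($m{\left(X \right)} = \frac{X + 128}{X + \left(2 + X\right)^{4}} = \frac{128 + X}{X + \left(2 + X\right)^{4}}$)
$-22873 + m{\left(d{\left(-14 \right)} \right)} = -22873 + \frac{128 + \frac{1}{4}}{\frac{1}{4} + \left(2 + \frac{1}{4}\right)^{4}} = -22873 + \frac{1}{\frac{1}{4} + \left(\frac{9}{4}\right)^{4}} \cdot \frac{513}{4} = -22873 + \frac{1}{\frac{1}{4} + \frac{6561}{256}} \cdot \frac{513}{4} = -22873 + \frac{1}{\frac{6625}{256}} \cdot \frac{513}{4} = -22873 + \frac{256}{6625} \cdot \frac{513}{4} = -22873 + \frac{32832}{6625} = - \frac{151500793}{6625}$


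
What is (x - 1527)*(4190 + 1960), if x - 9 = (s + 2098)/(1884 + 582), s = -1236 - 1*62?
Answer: -3836152700/411 ≈ -9.3337e+6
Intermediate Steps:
s = -1298 (s = -1236 - 62 = -1298)
x = 11497/1233 (x = 9 + (-1298 + 2098)/(1884 + 582) = 9 + 800/2466 = 9 + 800*(1/2466) = 9 + 400/1233 = 11497/1233 ≈ 9.3244)
(x - 1527)*(4190 + 1960) = (11497/1233 - 1527)*(4190 + 1960) = -1871294/1233*6150 = -3836152700/411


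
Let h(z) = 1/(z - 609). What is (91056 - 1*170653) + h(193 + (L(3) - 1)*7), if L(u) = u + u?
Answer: -30326458/381 ≈ -79597.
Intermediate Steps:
L(u) = 2*u
h(z) = 1/(-609 + z)
(91056 - 1*170653) + h(193 + (L(3) - 1)*7) = (91056 - 1*170653) + 1/(-609 + (193 + (2*3 - 1)*7)) = (91056 - 170653) + 1/(-609 + (193 + (6 - 1)*7)) = -79597 + 1/(-609 + (193 + 5*7)) = -79597 + 1/(-609 + (193 + 35)) = -79597 + 1/(-609 + 228) = -79597 + 1/(-381) = -79597 - 1/381 = -30326458/381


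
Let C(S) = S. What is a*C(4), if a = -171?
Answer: -684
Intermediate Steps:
a*C(4) = -171*4 = -684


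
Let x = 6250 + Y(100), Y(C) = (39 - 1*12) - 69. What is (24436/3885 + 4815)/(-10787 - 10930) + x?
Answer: 523753612649/84370545 ≈ 6207.8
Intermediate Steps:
Y(C) = -42 (Y(C) = (39 - 12) - 69 = 27 - 69 = -42)
x = 6208 (x = 6250 - 42 = 6208)
(24436/3885 + 4815)/(-10787 - 10930) + x = (24436/3885 + 4815)/(-10787 - 10930) + 6208 = (24436*(1/3885) + 4815)/(-21717) + 6208 = (24436/3885 + 4815)*(-1/21717) + 6208 = (18730711/3885)*(-1/21717) + 6208 = -18730711/84370545 + 6208 = 523753612649/84370545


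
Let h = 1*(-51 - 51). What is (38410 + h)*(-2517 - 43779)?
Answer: -1773507168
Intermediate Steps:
h = -102 (h = 1*(-102) = -102)
(38410 + h)*(-2517 - 43779) = (38410 - 102)*(-2517 - 43779) = 38308*(-46296) = -1773507168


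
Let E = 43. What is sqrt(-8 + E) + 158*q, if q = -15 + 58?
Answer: 6794 + sqrt(35) ≈ 6799.9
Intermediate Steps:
q = 43
sqrt(-8 + E) + 158*q = sqrt(-8 + 43) + 158*43 = sqrt(35) + 6794 = 6794 + sqrt(35)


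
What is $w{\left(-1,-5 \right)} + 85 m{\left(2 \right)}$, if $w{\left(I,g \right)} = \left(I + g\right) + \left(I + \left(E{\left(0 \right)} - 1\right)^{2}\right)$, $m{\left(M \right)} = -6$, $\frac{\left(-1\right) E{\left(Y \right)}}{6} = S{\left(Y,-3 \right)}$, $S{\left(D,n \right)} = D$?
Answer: $-516$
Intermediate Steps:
$E{\left(Y \right)} = - 6 Y$
$w{\left(I,g \right)} = 1 + g + 2 I$ ($w{\left(I,g \right)} = \left(I + g\right) + \left(I + \left(\left(-6\right) 0 - 1\right)^{2}\right) = \left(I + g\right) + \left(I + \left(0 - 1\right)^{2}\right) = \left(I + g\right) + \left(I + \left(-1\right)^{2}\right) = \left(I + g\right) + \left(I + 1\right) = \left(I + g\right) + \left(1 + I\right) = 1 + g + 2 I$)
$w{\left(-1,-5 \right)} + 85 m{\left(2 \right)} = \left(1 - 5 + 2 \left(-1\right)\right) + 85 \left(-6\right) = \left(1 - 5 - 2\right) - 510 = -6 - 510 = -516$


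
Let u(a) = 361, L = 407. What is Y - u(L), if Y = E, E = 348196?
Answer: 347835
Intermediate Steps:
Y = 348196
Y - u(L) = 348196 - 1*361 = 348196 - 361 = 347835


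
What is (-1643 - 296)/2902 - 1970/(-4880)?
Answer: -187269/708088 ≈ -0.26447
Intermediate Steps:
(-1643 - 296)/2902 - 1970/(-4880) = -1939*1/2902 - 1970*(-1/4880) = -1939/2902 + 197/488 = -187269/708088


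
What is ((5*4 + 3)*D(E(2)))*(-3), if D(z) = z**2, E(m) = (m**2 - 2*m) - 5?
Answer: -1725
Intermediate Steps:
E(m) = -5 + m**2 - 2*m
((5*4 + 3)*D(E(2)))*(-3) = ((5*4 + 3)*(-5 + 2**2 - 2*2)**2)*(-3) = ((20 + 3)*(-5 + 4 - 4)**2)*(-3) = (23*(-5)**2)*(-3) = (23*25)*(-3) = 575*(-3) = -1725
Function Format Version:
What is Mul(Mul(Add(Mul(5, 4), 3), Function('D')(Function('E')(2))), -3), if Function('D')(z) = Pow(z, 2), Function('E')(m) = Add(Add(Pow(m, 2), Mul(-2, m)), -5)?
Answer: -1725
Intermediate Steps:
Function('E')(m) = Add(-5, Pow(m, 2), Mul(-2, m))
Mul(Mul(Add(Mul(5, 4), 3), Function('D')(Function('E')(2))), -3) = Mul(Mul(Add(Mul(5, 4), 3), Pow(Add(-5, Pow(2, 2), Mul(-2, 2)), 2)), -3) = Mul(Mul(Add(20, 3), Pow(Add(-5, 4, -4), 2)), -3) = Mul(Mul(23, Pow(-5, 2)), -3) = Mul(Mul(23, 25), -3) = Mul(575, -3) = -1725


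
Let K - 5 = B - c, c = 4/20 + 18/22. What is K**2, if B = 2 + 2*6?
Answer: 978121/3025 ≈ 323.35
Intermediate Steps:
c = 56/55 (c = 4*(1/20) + 18*(1/22) = 1/5 + 9/11 = 56/55 ≈ 1.0182)
B = 14 (B = 2 + 12 = 14)
K = 989/55 (K = 5 + (14 - 1*56/55) = 5 + (14 - 56/55) = 5 + 714/55 = 989/55 ≈ 17.982)
K**2 = (989/55)**2 = 978121/3025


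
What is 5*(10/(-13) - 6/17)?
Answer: -1240/221 ≈ -5.6109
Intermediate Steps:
5*(10/(-13) - 6/17) = 5*(10*(-1/13) - 6*1/17) = 5*(-10/13 - 6/17) = 5*(-248/221) = -1240/221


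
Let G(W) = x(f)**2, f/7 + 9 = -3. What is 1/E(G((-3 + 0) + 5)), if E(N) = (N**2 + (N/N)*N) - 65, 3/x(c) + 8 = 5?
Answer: -1/63 ≈ -0.015873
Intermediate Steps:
f = -84 (f = -63 + 7*(-3) = -63 - 21 = -84)
x(c) = -1 (x(c) = 3/(-8 + 5) = 3/(-3) = 3*(-1/3) = -1)
G(W) = 1 (G(W) = (-1)**2 = 1)
E(N) = -65 + N + N**2 (E(N) = (N**2 + 1*N) - 65 = (N**2 + N) - 65 = (N + N**2) - 65 = -65 + N + N**2)
1/E(G((-3 + 0) + 5)) = 1/(-65 + 1 + 1**2) = 1/(-65 + 1 + 1) = 1/(-63) = -1/63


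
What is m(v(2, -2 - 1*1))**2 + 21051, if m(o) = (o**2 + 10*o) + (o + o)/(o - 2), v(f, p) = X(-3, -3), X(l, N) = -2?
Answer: 21276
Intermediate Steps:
v(f, p) = -2
m(o) = o**2 + 10*o + 2*o/(-2 + o) (m(o) = (o**2 + 10*o) + (2*o)/(-2 + o) = (o**2 + 10*o) + 2*o/(-2 + o) = o**2 + 10*o + 2*o/(-2 + o))
m(v(2, -2 - 1*1))**2 + 21051 = (-2*(-18 + (-2)**2 + 8*(-2))/(-2 - 2))**2 + 21051 = (-2*(-18 + 4 - 16)/(-4))**2 + 21051 = (-2*(-1/4)*(-30))**2 + 21051 = (-15)**2 + 21051 = 225 + 21051 = 21276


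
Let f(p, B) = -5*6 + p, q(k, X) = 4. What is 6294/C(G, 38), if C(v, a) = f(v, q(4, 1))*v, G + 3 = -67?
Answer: 3147/3500 ≈ 0.89914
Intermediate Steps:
G = -70 (G = -3 - 67 = -70)
f(p, B) = -30 + p
C(v, a) = v*(-30 + v) (C(v, a) = (-30 + v)*v = v*(-30 + v))
6294/C(G, 38) = 6294/((-70*(-30 - 70))) = 6294/((-70*(-100))) = 6294/7000 = 6294*(1/7000) = 3147/3500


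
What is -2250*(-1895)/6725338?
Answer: 2131875/3362669 ≈ 0.63398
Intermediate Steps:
-2250*(-1895)/6725338 = 4263750*(1/6725338) = 2131875/3362669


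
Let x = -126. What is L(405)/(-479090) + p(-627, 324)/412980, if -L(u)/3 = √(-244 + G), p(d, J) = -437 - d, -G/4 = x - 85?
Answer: 19/41298 + 3*√6/47909 ≈ 0.00061345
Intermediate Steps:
G = 844 (G = -4*(-126 - 85) = -4*(-211) = 844)
L(u) = -30*√6 (L(u) = -3*√(-244 + 844) = -30*√6)
L(405)/(-479090) + p(-627, 324)/412980 = -30*√6/(-479090) + (-437 - 1*(-627))/412980 = -30*√6*(-1/479090) + (-437 + 627)*(1/412980) = 3*√6/47909 + 190*(1/412980) = 3*√6/47909 + 19/41298 = 19/41298 + 3*√6/47909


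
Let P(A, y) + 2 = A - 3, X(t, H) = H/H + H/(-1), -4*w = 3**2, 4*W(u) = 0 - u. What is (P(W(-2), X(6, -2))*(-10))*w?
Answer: -405/4 ≈ -101.25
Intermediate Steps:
W(u) = -u/4 (W(u) = (0 - u)/4 = (-u)/4 = -u/4)
w = -9/4 (w = -1/4*3**2 = -1/4*9 = -9/4 ≈ -2.2500)
X(t, H) = 1 - H (X(t, H) = 1 + H*(-1) = 1 - H)
P(A, y) = -5 + A (P(A, y) = -2 + (A - 3) = -2 + (-3 + A) = -5 + A)
(P(W(-2), X(6, -2))*(-10))*w = ((-5 - 1/4*(-2))*(-10))*(-9/4) = ((-5 + 1/2)*(-10))*(-9/4) = -9/2*(-10)*(-9/4) = 45*(-9/4) = -405/4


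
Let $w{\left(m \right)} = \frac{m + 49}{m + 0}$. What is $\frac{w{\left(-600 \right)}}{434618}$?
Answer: $\frac{551}{260770800} \approx 2.113 \cdot 10^{-6}$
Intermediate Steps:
$w{\left(m \right)} = \frac{49 + m}{m}$
$\frac{w{\left(-600 \right)}}{434618} = \frac{\frac{1}{-600} \left(49 - 600\right)}{434618} = \left(- \frac{1}{600}\right) \left(-551\right) \frac{1}{434618} = \frac{551}{600} \cdot \frac{1}{434618} = \frac{551}{260770800}$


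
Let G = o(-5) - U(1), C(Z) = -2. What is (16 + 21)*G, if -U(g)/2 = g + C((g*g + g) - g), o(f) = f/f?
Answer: -37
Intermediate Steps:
o(f) = 1
U(g) = 4 - 2*g (U(g) = -2*(g - 2) = -2*(-2 + g) = 4 - 2*g)
G = -1 (G = 1 - (4 - 2*1) = 1 - (4 - 2) = 1 - 1*2 = 1 - 2 = -1)
(16 + 21)*G = (16 + 21)*(-1) = 37*(-1) = -37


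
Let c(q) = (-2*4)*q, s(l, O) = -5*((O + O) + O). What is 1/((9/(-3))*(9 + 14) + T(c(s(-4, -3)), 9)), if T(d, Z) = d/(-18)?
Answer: -1/49 ≈ -0.020408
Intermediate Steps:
s(l, O) = -15*O (s(l, O) = -5*(2*O + O) = -15*O)
c(q) = -8*q
T(d, Z) = -d/18 (T(d, Z) = d*(-1/18) = -d/18)
1/((9/(-3))*(9 + 14) + T(c(s(-4, -3)), 9)) = 1/((9/(-3))*(9 + 14) - (-4)*(-15*(-3))/9) = 1/((9*(-1/3))*23 - (-4)*45/9) = 1/(-3*23 - 1/18*(-360)) = 1/(-69 + 20) = 1/(-49) = -1/49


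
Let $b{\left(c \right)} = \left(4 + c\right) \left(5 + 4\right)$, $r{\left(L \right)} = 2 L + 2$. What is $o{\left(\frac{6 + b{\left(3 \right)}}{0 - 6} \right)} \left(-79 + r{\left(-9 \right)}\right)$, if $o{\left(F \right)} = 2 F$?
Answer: $2185$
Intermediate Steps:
$r{\left(L \right)} = 2 + 2 L$
$b{\left(c \right)} = 36 + 9 c$ ($b{\left(c \right)} = \left(4 + c\right) 9 = 36 + 9 c$)
$o{\left(\frac{6 + b{\left(3 \right)}}{0 - 6} \right)} \left(-79 + r{\left(-9 \right)}\right) = 2 \frac{6 + \left(36 + 9 \cdot 3\right)}{0 - 6} \left(-79 + \left(2 + 2 \left(-9\right)\right)\right) = 2 \frac{6 + \left(36 + 27\right)}{-6} \left(-79 + \left(2 - 18\right)\right) = 2 \left(6 + 63\right) \left(- \frac{1}{6}\right) \left(-79 - 16\right) = 2 \cdot 69 \left(- \frac{1}{6}\right) \left(-95\right) = 2 \left(- \frac{23}{2}\right) \left(-95\right) = \left(-23\right) \left(-95\right) = 2185$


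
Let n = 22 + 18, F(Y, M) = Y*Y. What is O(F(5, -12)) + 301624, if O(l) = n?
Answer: 301664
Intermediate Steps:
F(Y, M) = Y**2
n = 40
O(l) = 40
O(F(5, -12)) + 301624 = 40 + 301624 = 301664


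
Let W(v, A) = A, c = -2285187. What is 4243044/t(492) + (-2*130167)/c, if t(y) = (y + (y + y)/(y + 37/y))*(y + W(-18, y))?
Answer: 66057904979194943/7470292482123960 ≈ 8.8427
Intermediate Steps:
t(y) = 2*y*(y + 2*y/(y + 37/y)) (t(y) = (y + (y + y)/(y + 37/y))*(y + y) = (y + (2*y)/(y + 37/y))*(2*y) = (y + 2*y/(y + 37/y))*(2*y) = 2*y*(y + 2*y/(y + 37/y)))
4243044/t(492) + (-2*130167)/c = 4243044/((2*492²*(37 + 492² + 2*492)/(37 + 492²))) - 2*130167/(-2285187) = 4243044/((2*242064*(37 + 242064 + 984)/(37 + 242064))) - 260334*(-1/2285187) = 4243044/((2*242064*243085/242101)) + 86778/761729 = 4243044/((2*242064*(1/242101)*243085)) + 86778/761729 = 4243044/(117684254880/242101) + 86778/761729 = 4243044*(242101/117684254880) + 86778/761729 = 85603766287/9807021240 + 86778/761729 = 66057904979194943/7470292482123960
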